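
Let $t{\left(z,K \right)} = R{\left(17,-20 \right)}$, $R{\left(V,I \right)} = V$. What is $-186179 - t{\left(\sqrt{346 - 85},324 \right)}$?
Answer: $-186196$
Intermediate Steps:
$t{\left(z,K \right)} = 17$
$-186179 - t{\left(\sqrt{346 - 85},324 \right)} = -186179 - 17 = -186196$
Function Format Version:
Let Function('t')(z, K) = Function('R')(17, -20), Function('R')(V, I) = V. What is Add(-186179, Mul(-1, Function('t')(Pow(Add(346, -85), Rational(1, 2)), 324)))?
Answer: -186196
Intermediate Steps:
Function('t')(z, K) = 17
Add(-186179, Mul(-1, Function('t')(Pow(Add(346, -85), Rational(1, 2)), 324))) = Add(-186179, Mul(-1, 17)) = Add(-186179, -17) = -186196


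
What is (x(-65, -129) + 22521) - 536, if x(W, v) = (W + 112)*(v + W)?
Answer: 12867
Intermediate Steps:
x(W, v) = (112 + W)*(W + v)
(x(-65, -129) + 22521) - 536 = (((-65)² + 112*(-65) + 112*(-129) - 65*(-129)) + 22521) - 536 = ((4225 - 7280 - 14448 + 8385) + 22521) - 536 = (-9118 + 22521) - 536 = 13403 - 536 = 12867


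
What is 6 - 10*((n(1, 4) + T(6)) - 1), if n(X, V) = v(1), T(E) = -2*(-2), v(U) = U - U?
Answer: -24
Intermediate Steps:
v(U) = 0
T(E) = 4
n(X, V) = 0
6 - 10*((n(1, 4) + T(6)) - 1) = 6 - 10*((0 + 4) - 1) = 6 - 10*(4 - 1) = 6 - 10*3 = 6 - 30 = -24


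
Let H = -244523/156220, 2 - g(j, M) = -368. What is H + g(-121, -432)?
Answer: 57556877/156220 ≈ 368.43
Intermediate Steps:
g(j, M) = 370 (g(j, M) = 2 - 1*(-368) = 2 + 368 = 370)
H = -244523/156220 (H = -244523*1/156220 = -244523/156220 ≈ -1.5652)
H + g(-121, -432) = -244523/156220 + 370 = 57556877/156220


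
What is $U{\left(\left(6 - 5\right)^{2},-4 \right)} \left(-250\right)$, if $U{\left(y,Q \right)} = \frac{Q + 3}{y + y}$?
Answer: $125$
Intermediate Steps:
$U{\left(y,Q \right)} = \frac{3 + Q}{2 y}$
$U{\left(\left(6 - 5\right)^{2},-4 \right)} \left(-250\right) = \frac{3 - 4}{2 \left(6 - 5\right)^{2}} \left(-250\right) = \frac{1}{2} \frac{1}{1^{2}} \left(-1\right) \left(-250\right) = \frac{1}{2} \cdot 1^{-1} \left(-1\right) \left(-250\right) = \frac{1}{2} \cdot 1 \left(-1\right) \left(-250\right) = \left(- \frac{1}{2}\right) \left(-250\right) = 125$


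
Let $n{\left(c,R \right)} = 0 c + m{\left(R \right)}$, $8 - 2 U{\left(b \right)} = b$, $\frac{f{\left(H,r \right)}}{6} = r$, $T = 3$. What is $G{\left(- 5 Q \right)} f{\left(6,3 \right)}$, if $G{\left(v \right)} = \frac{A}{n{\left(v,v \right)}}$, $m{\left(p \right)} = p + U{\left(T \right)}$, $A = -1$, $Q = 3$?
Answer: $\frac{36}{25} \approx 1.44$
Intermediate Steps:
$f{\left(H,r \right)} = 6 r$
$U{\left(b \right)} = 4 - \frac{b}{2}$
$m{\left(p \right)} = \frac{5}{2} + p$ ($m{\left(p \right)} = p + \left(4 - \frac{3}{2}\right) = p + \frac{5}{2} = \frac{5}{2} + p$)
$n{\left(c,R \right)} = \frac{5}{2} + R$ ($n{\left(c,R \right)} = 0 c + \left(\frac{5}{2} + R\right) = 0 + \left(\frac{5}{2} + R\right) = \frac{5}{2} + R$)
$G{\left(v \right)} = - \frac{1}{\frac{5}{2} + v}$
$G{\left(- 5 Q \right)} f{\left(6,3 \right)} = - \frac{2}{5 + 2 \left(\left(-5\right) 3\right)} 6 \cdot 3 = - \frac{2}{5 + 2 \left(-15\right)} 18 = - \frac{2}{5 - 30} \cdot 18 = - \frac{2}{-25} \cdot 18 = \left(-2\right) \left(- \frac{1}{25}\right) 18 = \frac{2}{25} \cdot 18 = \frac{36}{25}$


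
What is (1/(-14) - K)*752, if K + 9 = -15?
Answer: 125960/7 ≈ 17994.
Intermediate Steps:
K = -24 (K = -9 - 15 = -24)
(1/(-14) - K)*752 = (1/(-14) - 1*(-24))*752 = (-1/14 + 24)*752 = (335/14)*752 = 125960/7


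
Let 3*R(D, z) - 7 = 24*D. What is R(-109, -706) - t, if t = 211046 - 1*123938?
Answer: -263933/3 ≈ -87978.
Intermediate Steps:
R(D, z) = 7/3 + 8*D (R(D, z) = 7/3 + (24*D)/3 = 7/3 + 8*D)
t = 87108 (t = 211046 - 123938 = 87108)
R(-109, -706) - t = (7/3 + 8*(-109)) - 1*87108 = (7/3 - 872) - 87108 = -2609/3 - 87108 = -263933/3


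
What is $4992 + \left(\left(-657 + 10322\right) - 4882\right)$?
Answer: $9775$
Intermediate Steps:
$4992 + \left(\left(-657 + 10322\right) - 4882\right) = 4992 + \left(9665 - 4882\right) = 4992 + 4783 = 9775$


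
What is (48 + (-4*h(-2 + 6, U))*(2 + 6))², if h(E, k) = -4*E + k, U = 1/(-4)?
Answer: 322624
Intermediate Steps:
U = -¼ ≈ -0.25000
h(E, k) = k - 4*E
(48 + (-4*h(-2 + 6, U))*(2 + 6))² = (48 + (-4*(-¼ - 4*(-2 + 6)))*(2 + 6))² = (48 - 4*(-¼ - 4*4)*8)² = (48 - 4*(-¼ - 16)*8)² = (48 - 4*(-65/4)*8)² = (48 + 65*8)² = (48 + 520)² = 568² = 322624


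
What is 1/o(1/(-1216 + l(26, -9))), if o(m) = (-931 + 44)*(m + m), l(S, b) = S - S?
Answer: 608/887 ≈ 0.68546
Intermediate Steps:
l(S, b) = 0
o(m) = -1774*m
1/o(1/(-1216 + l(26, -9))) = 1/(-1774/(-1216 + 0)) = 1/(-1774/(-1216)) = 1/(-1774*(-1/1216)) = 1/(887/608) = 608/887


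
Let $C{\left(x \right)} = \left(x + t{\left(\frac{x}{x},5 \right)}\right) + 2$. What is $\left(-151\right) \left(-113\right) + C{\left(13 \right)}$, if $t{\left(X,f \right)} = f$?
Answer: $17083$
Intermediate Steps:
$C{\left(x \right)} = 7 + x$ ($C{\left(x \right)} = \left(x + 5\right) + 2 = \left(5 + x\right) + 2 = 7 + x$)
$\left(-151\right) \left(-113\right) + C{\left(13 \right)} = \left(-151\right) \left(-113\right) + \left(7 + 13\right) = 17063 + 20 = 17083$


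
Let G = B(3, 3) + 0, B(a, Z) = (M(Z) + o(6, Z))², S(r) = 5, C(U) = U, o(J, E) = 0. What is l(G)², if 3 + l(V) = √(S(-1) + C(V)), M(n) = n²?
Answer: (3 - √86)² ≈ 39.358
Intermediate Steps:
B(a, Z) = Z⁴ (B(a, Z) = (Z² + 0)² = (Z²)² = Z⁴)
G = 81 (G = 3⁴ + 0 = 81 + 0 = 81)
l(V) = -3 + √(5 + V)
l(G)² = (-3 + √(5 + 81))² = (-3 + √86)²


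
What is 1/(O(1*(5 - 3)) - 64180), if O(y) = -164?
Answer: -1/64344 ≈ -1.5541e-5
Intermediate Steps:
1/(O(1*(5 - 3)) - 64180) = 1/(-164 - 64180) = 1/(-64344) = -1/64344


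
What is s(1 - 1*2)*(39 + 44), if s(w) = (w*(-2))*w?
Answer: -166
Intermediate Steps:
s(w) = -2*w**2 (s(w) = (-2*w)*w = -2*w**2)
s(1 - 1*2)*(39 + 44) = (-2*(1 - 1*2)**2)*(39 + 44) = -2*(1 - 2)**2*83 = -2*(-1)**2*83 = -2*1*83 = -2*83 = -166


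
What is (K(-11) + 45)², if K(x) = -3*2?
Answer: 1521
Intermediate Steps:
K(x) = -6
(K(-11) + 45)² = (-6 + 45)² = 39² = 1521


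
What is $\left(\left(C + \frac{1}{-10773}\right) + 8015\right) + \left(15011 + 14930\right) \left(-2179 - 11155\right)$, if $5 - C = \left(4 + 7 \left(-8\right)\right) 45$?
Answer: $- \frac{4300828667983}{10773} \approx -3.9922 \cdot 10^{8}$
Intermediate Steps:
$C = 2345$ ($C = 5 - \left(4 + 7 \left(-8\right)\right) 45 = 5 - \left(4 - 56\right) 45 = 5 - \left(-52\right) 45 = 5 - -2340 = 5 + 2340 = 2345$)
$\left(\left(C + \frac{1}{-10773}\right) + 8015\right) + \left(15011 + 14930\right) \left(-2179 - 11155\right) = \left(\left(2345 + \frac{1}{-10773}\right) + 8015\right) + \left(15011 + 14930\right) \left(-2179 - 11155\right) = \left(\left(2345 - \frac{1}{10773}\right) + 8015\right) + 29941 \left(-13334\right) = \left(\frac{25262684}{10773} + 8015\right) - 399233294 = \frac{111608279}{10773} - 399233294 = - \frac{4300828667983}{10773}$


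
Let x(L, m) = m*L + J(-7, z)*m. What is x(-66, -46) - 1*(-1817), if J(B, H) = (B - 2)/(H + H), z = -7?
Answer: 33764/7 ≈ 4823.4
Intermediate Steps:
J(B, H) = (-2 + B)/(2*H) (J(B, H) = (-2 + B)/((2*H)) = (-2 + B)*(1/(2*H)) = (-2 + B)/(2*H))
x(L, m) = 9*m/14 + L*m (x(L, m) = m*L + ((½)*(-2 - 7)/(-7))*m = L*m + ((½)*(-⅐)*(-9))*m = L*m + 9*m/14 = 9*m/14 + L*m)
x(-66, -46) - 1*(-1817) = (1/14)*(-46)*(9 + 14*(-66)) - 1*(-1817) = (1/14)*(-46)*(9 - 924) + 1817 = (1/14)*(-46)*(-915) + 1817 = 21045/7 + 1817 = 33764/7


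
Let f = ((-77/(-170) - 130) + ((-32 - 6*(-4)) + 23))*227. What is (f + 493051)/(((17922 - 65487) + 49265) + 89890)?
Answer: 79398299/15570300 ≈ 5.0993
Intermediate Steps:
f = -4420371/170 (f = ((-77*(-1/170) - 130) + ((-32 + 24) + 23))*227 = ((77/170 - 130) + (-8 + 23))*227 = (-22023/170 + 15)*227 = -19473/170*227 = -4420371/170 ≈ -26002.)
(f + 493051)/(((17922 - 65487) + 49265) + 89890) = (-4420371/170 + 493051)/(((17922 - 65487) + 49265) + 89890) = 79398299/(170*((-47565 + 49265) + 89890)) = 79398299/(170*(1700 + 89890)) = (79398299/170)/91590 = (79398299/170)*(1/91590) = 79398299/15570300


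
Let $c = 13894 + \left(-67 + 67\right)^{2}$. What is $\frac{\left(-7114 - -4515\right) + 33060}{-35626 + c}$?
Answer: $- \frac{30461}{21732} \approx -1.4017$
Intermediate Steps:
$c = 13894$ ($c = 13894 + 0^{2} = 13894 + 0 = 13894$)
$\frac{\left(-7114 - -4515\right) + 33060}{-35626 + c} = \frac{\left(-7114 - -4515\right) + 33060}{-35626 + 13894} = \frac{\left(-7114 + 4515\right) + 33060}{-21732} = \left(-2599 + 33060\right) \left(- \frac{1}{21732}\right) = 30461 \left(- \frac{1}{21732}\right) = - \frac{30461}{21732}$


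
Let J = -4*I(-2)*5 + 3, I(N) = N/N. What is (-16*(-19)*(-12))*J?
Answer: 62016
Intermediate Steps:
I(N) = 1
J = -17 (J = -4*5 + 3 = -20 + 3 = -17)
(-16*(-19)*(-12))*J = (-16*(-19)*(-12))*(-17) = (304*(-12))*(-17) = -3648*(-17) = 62016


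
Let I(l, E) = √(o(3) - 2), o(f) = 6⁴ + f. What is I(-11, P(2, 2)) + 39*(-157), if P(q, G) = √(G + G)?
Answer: -6123 + √1297 ≈ -6087.0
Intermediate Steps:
o(f) = 1296 + f
P(q, G) = √2*√G (P(q, G) = √(2*G) = √2*√G)
I(l, E) = √1297 (I(l, E) = √((1296 + 3) - 2) = √(1299 - 2) = √1297)
I(-11, P(2, 2)) + 39*(-157) = √1297 + 39*(-157) = √1297 - 6123 = -6123 + √1297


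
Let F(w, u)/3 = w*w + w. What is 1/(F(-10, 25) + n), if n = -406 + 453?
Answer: 1/317 ≈ 0.0031546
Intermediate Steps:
F(w, u) = 3*w + 3*w² (F(w, u) = 3*(w*w + w) = 3*(w² + w) = 3*(w + w²) = 3*w + 3*w²)
n = 47
1/(F(-10, 25) + n) = 1/(3*(-10)*(1 - 10) + 47) = 1/(3*(-10)*(-9) + 47) = 1/(270 + 47) = 1/317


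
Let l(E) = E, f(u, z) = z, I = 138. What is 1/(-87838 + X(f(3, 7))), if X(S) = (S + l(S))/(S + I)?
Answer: -145/12736496 ≈ -1.1385e-5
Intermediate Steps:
X(S) = 2*S/(138 + S) (X(S) = (S + S)/(S + 138) = (2*S)/(138 + S) = 2*S/(138 + S))
1/(-87838 + X(f(3, 7))) = 1/(-87838 + 2*7/(138 + 7)) = 1/(-87838 + 2*7/145) = 1/(-87838 + 2*7*(1/145)) = 1/(-87838 + 14/145) = 1/(-12736496/145) = -145/12736496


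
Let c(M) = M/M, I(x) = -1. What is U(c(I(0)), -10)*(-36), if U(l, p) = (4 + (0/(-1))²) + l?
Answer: -180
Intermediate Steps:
c(M) = 1
U(l, p) = 4 + l (U(l, p) = (4 + (0*(-1))²) + l = (4 + 0²) + l = (4 + 0) + l = 4 + l)
U(c(I(0)), -10)*(-36) = (4 + 1)*(-36) = 5*(-36) = -180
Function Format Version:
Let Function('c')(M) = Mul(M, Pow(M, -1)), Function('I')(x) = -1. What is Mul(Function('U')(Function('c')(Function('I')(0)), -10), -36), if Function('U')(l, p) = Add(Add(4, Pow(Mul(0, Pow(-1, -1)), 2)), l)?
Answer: -180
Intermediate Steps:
Function('c')(M) = 1
Function('U')(l, p) = Add(4, l) (Function('U')(l, p) = Add(Add(4, Pow(Mul(0, -1), 2)), l) = Add(Add(4, Pow(0, 2)), l) = Add(Add(4, 0), l) = Add(4, l))
Mul(Function('U')(Function('c')(Function('I')(0)), -10), -36) = Mul(Add(4, 1), -36) = Mul(5, -36) = -180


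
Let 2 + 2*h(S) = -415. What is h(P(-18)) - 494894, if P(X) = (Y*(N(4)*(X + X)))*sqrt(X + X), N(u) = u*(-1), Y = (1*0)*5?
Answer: -990205/2 ≈ -4.9510e+5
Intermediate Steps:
Y = 0 (Y = 0*5 = 0)
N(u) = -u
P(X) = 0 (P(X) = (0*((-1*4)*(X + X)))*sqrt(X + X) = (0*(-8*X))*sqrt(2*X) = (0*(-8*X))*(sqrt(2)*sqrt(X)) = 0*(sqrt(2)*sqrt(X)) = 0)
h(S) = -417/2 (h(S) = -1 + (1/2)*(-415) = -1 - 415/2 = -417/2)
h(P(-18)) - 494894 = -417/2 - 494894 = -990205/2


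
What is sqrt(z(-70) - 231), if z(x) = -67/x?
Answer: I*sqrt(1127210)/70 ≈ 15.167*I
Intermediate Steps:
sqrt(z(-70) - 231) = sqrt(-67/(-70) - 231) = sqrt(-67*(-1/70) - 231) = sqrt(67/70 - 231) = sqrt(-16103/70) = I*sqrt(1127210)/70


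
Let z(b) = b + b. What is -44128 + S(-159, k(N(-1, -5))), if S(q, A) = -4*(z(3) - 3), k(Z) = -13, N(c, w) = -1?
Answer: -44140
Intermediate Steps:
z(b) = 2*b
S(q, A) = -12 (S(q, A) = -4*(2*3 - 3) = -4*(6 - 3) = -4*3 = -12)
-44128 + S(-159, k(N(-1, -5))) = -44128 - 12 = -44140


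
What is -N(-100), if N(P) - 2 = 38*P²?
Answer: -380002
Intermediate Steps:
N(P) = 2 + 38*P²
-N(-100) = -(2 + 38*(-100)²) = -(2 + 38*10000) = -(2 + 380000) = -1*380002 = -380002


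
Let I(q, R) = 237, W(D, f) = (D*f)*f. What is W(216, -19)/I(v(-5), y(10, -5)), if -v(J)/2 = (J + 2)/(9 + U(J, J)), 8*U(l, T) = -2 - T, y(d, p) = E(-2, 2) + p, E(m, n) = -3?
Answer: 25992/79 ≈ 329.01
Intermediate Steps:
y(d, p) = -3 + p
W(D, f) = D*f**2
U(l, T) = -1/4 - T/8 (U(l, T) = (-2 - T)/8 = -1/4 - T/8)
v(J) = -2*(2 + J)/(35/4 - J/8) (v(J) = -2*(J + 2)/(9 + (-1/4 - J/8)) = -2*(2 + J)/(35/4 - J/8))
W(216, -19)/I(v(-5), y(10, -5)) = (216*(-19)**2)/237 = (216*361)*(1/237) = 77976*(1/237) = 25992/79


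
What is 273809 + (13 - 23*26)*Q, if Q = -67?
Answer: 313004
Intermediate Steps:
273809 + (13 - 23*26)*Q = 273809 + (13 - 23*26)*(-67) = 273809 + (13 - 598)*(-67) = 273809 - 585*(-67) = 273809 + 39195 = 313004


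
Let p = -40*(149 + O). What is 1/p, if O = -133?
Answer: -1/640 ≈ -0.0015625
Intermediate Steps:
p = -640 (p = -40*(149 - 133) = -40*16 = -640)
1/p = 1/(-640) = -1/640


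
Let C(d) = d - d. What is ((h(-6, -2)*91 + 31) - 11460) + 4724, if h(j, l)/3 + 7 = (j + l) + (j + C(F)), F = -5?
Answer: -12438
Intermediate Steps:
C(d) = 0
h(j, l) = -21 + 3*l + 6*j (h(j, l) = -21 + 3*((j + l) + (j + 0)) = -21 + 3*((j + l) + j) = -21 + 3*(l + 2*j) = -21 + (3*l + 6*j) = -21 + 3*l + 6*j)
((h(-6, -2)*91 + 31) - 11460) + 4724 = (((-21 + 3*(-2) + 6*(-6))*91 + 31) - 11460) + 4724 = (((-21 - 6 - 36)*91 + 31) - 11460) + 4724 = ((-63*91 + 31) - 11460) + 4724 = ((-5733 + 31) - 11460) + 4724 = (-5702 - 11460) + 4724 = -17162 + 4724 = -12438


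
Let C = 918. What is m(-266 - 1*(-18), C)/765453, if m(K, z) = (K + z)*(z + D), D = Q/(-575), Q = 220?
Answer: 744236/926601 ≈ 0.80319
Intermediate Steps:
D = -44/115 (D = 220/(-575) = 220*(-1/575) = -44/115 ≈ -0.38261)
m(K, z) = (-44/115 + z)*(K + z) (m(K, z) = (K + z)*(z - 44/115) = (K + z)*(-44/115 + z) = (-44/115 + z)*(K + z))
m(-266 - 1*(-18), C)/765453 = (918² - 44*(-266 - 1*(-18))/115 - 44/115*918 + (-266 - 1*(-18))*918)/765453 = (842724 - 44*(-266 + 18)/115 - 40392/115 + (-266 + 18)*918)*(1/765453) = (842724 - 44/115*(-248) - 40392/115 - 248*918)*(1/765453) = (842724 + 10912/115 - 40392/115 - 227664)*(1/765453) = (14140484/23)*(1/765453) = 744236/926601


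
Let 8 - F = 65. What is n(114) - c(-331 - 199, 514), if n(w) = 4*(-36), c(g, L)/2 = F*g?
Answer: -60564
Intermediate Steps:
F = -57 (F = 8 - 1*65 = 8 - 65 = -57)
c(g, L) = -114*g (c(g, L) = 2*(-57*g) = -114*g)
n(w) = -144
n(114) - c(-331 - 199, 514) = -144 - (-114)*(-331 - 199) = -144 - (-114)*(-530) = -144 - 1*60420 = -144 - 60420 = -60564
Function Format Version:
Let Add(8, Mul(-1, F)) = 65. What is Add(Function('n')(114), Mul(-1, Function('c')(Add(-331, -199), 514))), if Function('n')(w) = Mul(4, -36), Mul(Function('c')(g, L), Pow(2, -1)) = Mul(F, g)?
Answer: -60564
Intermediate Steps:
F = -57 (F = Add(8, Mul(-1, 65)) = Add(8, -65) = -57)
Function('c')(g, L) = Mul(-114, g) (Function('c')(g, L) = Mul(2, Mul(-57, g)) = Mul(-114, g))
Function('n')(w) = -144
Add(Function('n')(114), Mul(-1, Function('c')(Add(-331, -199), 514))) = Add(-144, Mul(-1, Mul(-114, Add(-331, -199)))) = Add(-144, Mul(-1, Mul(-114, -530))) = Add(-144, Mul(-1, 60420)) = Add(-144, -60420) = -60564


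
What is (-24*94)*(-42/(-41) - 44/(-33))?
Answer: -218080/41 ≈ -5319.0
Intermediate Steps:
(-24*94)*(-42/(-41) - 44/(-33)) = -2256*(-42*(-1/41) - 44*(-1/33)) = -2256*(42/41 + 4/3) = -2256*290/123 = -218080/41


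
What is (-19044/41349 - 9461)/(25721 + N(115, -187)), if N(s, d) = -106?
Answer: -130407311/353051545 ≈ -0.36937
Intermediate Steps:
(-19044/41349 - 9461)/(25721 + N(115, -187)) = (-19044/41349 - 9461)/(25721 - 106) = (-19044*1/41349 - 9461)/25615 = (-6348/13783 - 9461)*(1/25615) = -130407311/13783*1/25615 = -130407311/353051545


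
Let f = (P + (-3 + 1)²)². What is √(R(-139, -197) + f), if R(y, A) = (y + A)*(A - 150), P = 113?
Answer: √130281 ≈ 360.94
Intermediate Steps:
f = 13689 (f = (113 + (-3 + 1)²)² = (113 + (-2)²)² = (113 + 4)² = 117² = 13689)
R(y, A) = (-150 + A)*(A + y) (R(y, A) = (A + y)*(-150 + A) = (-150 + A)*(A + y))
√(R(-139, -197) + f) = √(((-197)² - 150*(-197) - 150*(-139) - 197*(-139)) + 13689) = √((38809 + 29550 + 20850 + 27383) + 13689) = √(116592 + 13689) = √130281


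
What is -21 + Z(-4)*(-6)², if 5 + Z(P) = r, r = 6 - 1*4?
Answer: -129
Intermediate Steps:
r = 2 (r = 6 - 4 = 2)
Z(P) = -3 (Z(P) = -5 + 2 = -3)
-21 + Z(-4)*(-6)² = -21 - 3*(-6)² = -21 - 3*36 = -21 - 108 = -129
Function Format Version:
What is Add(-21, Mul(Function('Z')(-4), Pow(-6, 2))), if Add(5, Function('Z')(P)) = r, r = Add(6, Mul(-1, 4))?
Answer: -129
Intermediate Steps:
r = 2 (r = Add(6, -4) = 2)
Function('Z')(P) = -3 (Function('Z')(P) = Add(-5, 2) = -3)
Add(-21, Mul(Function('Z')(-4), Pow(-6, 2))) = Add(-21, Mul(-3, Pow(-6, 2))) = Add(-21, Mul(-3, 36)) = Add(-21, -108) = -129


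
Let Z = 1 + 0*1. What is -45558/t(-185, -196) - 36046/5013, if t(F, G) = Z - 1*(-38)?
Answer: -76596016/65169 ≈ -1175.3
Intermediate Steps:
Z = 1 (Z = 1 + 0 = 1)
t(F, G) = 39 (t(F, G) = 1 - 1*(-38) = 1 + 38 = 39)
-45558/t(-185, -196) - 36046/5013 = -45558/39 - 36046/5013 = -45558*1/39 - 36046*1/5013 = -15186/13 - 36046/5013 = -76596016/65169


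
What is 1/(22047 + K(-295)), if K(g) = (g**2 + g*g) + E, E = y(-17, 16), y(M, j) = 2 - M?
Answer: 1/196116 ≈ 5.0990e-6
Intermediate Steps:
E = 19 (E = 2 - 1*(-17) = 2 + 17 = 19)
K(g) = 19 + 2*g**2 (K(g) = (g**2 + g*g) + 19 = (g**2 + g**2) + 19 = 2*g**2 + 19 = 19 + 2*g**2)
1/(22047 + K(-295)) = 1/(22047 + (19 + 2*(-295)**2)) = 1/(22047 + (19 + 2*87025)) = 1/(22047 + (19 + 174050)) = 1/(22047 + 174069) = 1/196116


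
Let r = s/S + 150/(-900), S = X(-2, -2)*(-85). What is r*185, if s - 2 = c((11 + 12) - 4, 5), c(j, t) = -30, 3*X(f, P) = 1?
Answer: 15503/102 ≈ 151.99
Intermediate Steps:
X(f, P) = ⅓ (X(f, P) = (⅓)*1 = ⅓)
S = -85/3 (S = (⅓)*(-85) = -85/3 ≈ -28.333)
s = -28 (s = 2 - 30 = -28)
r = 419/510 (r = -28/(-85/3) + 150/(-900) = -28*(-3/85) + 150*(-1/900) = 84/85 - ⅙ = 419/510 ≈ 0.82157)
r*185 = (419/510)*185 = 15503/102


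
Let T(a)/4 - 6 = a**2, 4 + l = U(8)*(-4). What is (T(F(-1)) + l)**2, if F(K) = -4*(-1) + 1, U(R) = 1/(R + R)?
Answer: 229441/16 ≈ 14340.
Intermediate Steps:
U(R) = 1/(2*R)
F(K) = 5 (F(K) = 4 + 1 = 5)
l = -17/4 (l = -4 + ((1/2)/8)*(-4) = -4 + ((1/2)*(1/8))*(-4) = -4 + (1/16)*(-4) = -4 - 1/4 = -17/4 ≈ -4.2500)
T(a) = 24 + 4*a**2
(T(F(-1)) + l)**2 = ((24 + 4*5**2) - 17/4)**2 = ((24 + 4*25) - 17/4)**2 = ((24 + 100) - 17/4)**2 = (124 - 17/4)**2 = (479/4)**2 = 229441/16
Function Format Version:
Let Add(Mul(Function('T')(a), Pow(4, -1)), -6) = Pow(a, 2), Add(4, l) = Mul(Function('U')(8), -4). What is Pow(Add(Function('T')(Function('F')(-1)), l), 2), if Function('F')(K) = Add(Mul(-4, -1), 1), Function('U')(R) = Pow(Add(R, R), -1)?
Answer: Rational(229441, 16) ≈ 14340.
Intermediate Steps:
Function('U')(R) = Mul(Rational(1, 2), Pow(R, -1)) (Function('U')(R) = Pow(Mul(2, R), -1) = Mul(Rational(1, 2), Pow(R, -1)))
Function('F')(K) = 5 (Function('F')(K) = Add(4, 1) = 5)
l = Rational(-17, 4) (l = Add(-4, Mul(Mul(Rational(1, 2), Pow(8, -1)), -4)) = Add(-4, Mul(Mul(Rational(1, 2), Rational(1, 8)), -4)) = Add(-4, Mul(Rational(1, 16), -4)) = Add(-4, Rational(-1, 4)) = Rational(-17, 4) ≈ -4.2500)
Function('T')(a) = Add(24, Mul(4, Pow(a, 2)))
Pow(Add(Function('T')(Function('F')(-1)), l), 2) = Pow(Add(Add(24, Mul(4, Pow(5, 2))), Rational(-17, 4)), 2) = Pow(Add(Add(24, Mul(4, 25)), Rational(-17, 4)), 2) = Pow(Add(Add(24, 100), Rational(-17, 4)), 2) = Pow(Add(124, Rational(-17, 4)), 2) = Pow(Rational(479, 4), 2) = Rational(229441, 16)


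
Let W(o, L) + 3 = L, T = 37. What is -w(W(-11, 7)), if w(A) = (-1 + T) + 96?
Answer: -132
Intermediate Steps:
W(o, L) = -3 + L
w(A) = 132 (w(A) = (-1 + 37) + 96 = 36 + 96 = 132)
-w(W(-11, 7)) = -1*132 = -132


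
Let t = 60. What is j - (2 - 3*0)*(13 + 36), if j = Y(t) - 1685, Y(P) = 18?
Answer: -1765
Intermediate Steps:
j = -1667 (j = 18 - 1685 = -1667)
j - (2 - 3*0)*(13 + 36) = -1667 - (2 - 3*0)*(13 + 36) = -1667 - (2 + 0)*49 = -1667 - 2*49 = -1667 - 1*98 = -1667 - 98 = -1765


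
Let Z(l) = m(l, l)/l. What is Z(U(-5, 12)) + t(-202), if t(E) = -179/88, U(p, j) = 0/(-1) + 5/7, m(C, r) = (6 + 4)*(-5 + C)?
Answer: -5459/88 ≈ -62.034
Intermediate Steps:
m(C, r) = -50 + 10*C (m(C, r) = 10*(-5 + C) = -50 + 10*C)
U(p, j) = 5/7 (U(p, j) = 0*(-1) + 5*(1/7) = 0 + 5/7 = 5/7)
Z(l) = (-50 + 10*l)/l
t(E) = -179/88 (t(E) = -179*1/88 = -179/88)
Z(U(-5, 12)) + t(-202) = (10 - 50/5/7) - 179/88 = (10 - 50*7/5) - 179/88 = (10 - 70) - 179/88 = -60 - 179/88 = -5459/88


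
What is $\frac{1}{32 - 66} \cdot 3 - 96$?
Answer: $- \frac{3267}{34} \approx -96.088$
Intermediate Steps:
$\frac{1}{32 - 66} \cdot 3 - 96 = \frac{1}{-34} \cdot 3 - 96 = \left(- \frac{1}{34}\right) 3 - 96 = - \frac{3}{34} - 96 = - \frac{3267}{34}$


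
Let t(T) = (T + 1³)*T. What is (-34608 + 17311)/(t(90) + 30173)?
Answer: -17297/38363 ≈ -0.45088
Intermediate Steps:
t(T) = T*(1 + T) (t(T) = (T + 1)*T = (1 + T)*T = T*(1 + T))
(-34608 + 17311)/(t(90) + 30173) = (-34608 + 17311)/(90*(1 + 90) + 30173) = -17297/(90*91 + 30173) = -17297/(8190 + 30173) = -17297/38363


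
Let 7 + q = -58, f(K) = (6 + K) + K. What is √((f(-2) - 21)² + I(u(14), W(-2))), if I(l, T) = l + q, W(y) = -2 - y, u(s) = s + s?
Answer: 18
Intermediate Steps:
f(K) = 6 + 2*K
u(s) = 2*s
q = -65 (q = -7 - 58 = -65)
I(l, T) = -65 + l (I(l, T) = l - 65 = -65 + l)
√((f(-2) - 21)² + I(u(14), W(-2))) = √(((6 + 2*(-2)) - 21)² + (-65 + 2*14)) = √(((6 - 4) - 21)² + (-65 + 28)) = √((2 - 21)² - 37) = √((-19)² - 37) = √(361 - 37) = √324 = 18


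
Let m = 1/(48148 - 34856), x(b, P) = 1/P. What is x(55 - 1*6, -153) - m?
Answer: -13445/2033676 ≈ -0.0066112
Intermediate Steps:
m = 1/13292 ≈ 7.5233e-5
x(55 - 1*6, -153) - m = 1/(-153) - 1*1/13292 = -1/153 - 1/13292 = -13445/2033676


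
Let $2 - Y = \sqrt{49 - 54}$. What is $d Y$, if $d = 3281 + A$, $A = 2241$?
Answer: $11044 - 5522 i \sqrt{5} \approx 11044.0 - 12348.0 i$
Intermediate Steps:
$d = 5522$ ($d = 3281 + 2241 = 5522$)
$Y = 2 - i \sqrt{5}$ ($Y = 2 - \sqrt{49 - 54} = 2 - \sqrt{-5} = 2 - i \sqrt{5} \approx 2.0 - 2.2361 i$)
$d Y = 5522 \left(2 - i \sqrt{5}\right) = 11044 - 5522 i \sqrt{5}$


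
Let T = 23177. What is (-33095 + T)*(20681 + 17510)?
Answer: -378778338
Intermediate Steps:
(-33095 + T)*(20681 + 17510) = (-33095 + 23177)*(20681 + 17510) = -9918*38191 = -378778338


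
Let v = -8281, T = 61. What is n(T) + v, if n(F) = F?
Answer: -8220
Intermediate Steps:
n(T) + v = 61 - 8281 = -8220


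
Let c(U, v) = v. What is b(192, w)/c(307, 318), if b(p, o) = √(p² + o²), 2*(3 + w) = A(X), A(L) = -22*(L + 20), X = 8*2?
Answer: √21785/106 ≈ 1.3924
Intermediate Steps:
X = 16
A(L) = -440 - 22*L (A(L) = -22*(20 + L) = -440 - 22*L)
w = -399 (w = -3 + (-440 - 22*16)/2 = -3 + (-440 - 352)/2 = -3 + (½)*(-792) = -3 - 396 = -399)
b(p, o) = √(o² + p²)
b(192, w)/c(307, 318) = √((-399)² + 192²)/318 = √(159201 + 36864)*(1/318) = √196065*(1/318) = (3*√21785)*(1/318) = √21785/106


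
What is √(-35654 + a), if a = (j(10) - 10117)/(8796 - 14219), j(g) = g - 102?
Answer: I*√1048490591159/5423 ≈ 188.82*I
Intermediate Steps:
j(g) = -102 + g
a = 10209/5423 (a = ((-102 + 10) - 10117)/(8796 - 14219) = (-92 - 10117)/(-5423) = -10209*(-1/5423) = 10209/5423 ≈ 1.8825)
√(-35654 + a) = √(-35654 + 10209/5423) = √(-193341433/5423) = I*√1048490591159/5423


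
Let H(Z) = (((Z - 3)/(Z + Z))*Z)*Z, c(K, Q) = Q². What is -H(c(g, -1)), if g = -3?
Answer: 1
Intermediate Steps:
H(Z) = Z*(-3/2 + Z/2) (H(Z) = (((-3 + Z)/((2*Z)))*Z)*Z = (((-3 + Z)*(1/(2*Z)))*Z)*Z = (((-3 + Z)/(2*Z))*Z)*Z = (-3/2 + Z/2)*Z = Z*(-3/2 + Z/2))
-H(c(g, -1)) = -(-1)²*(-3 + (-1)²)/2 = -(-3 + 1)/2 = -(-2)/2 = -1*(-1) = 1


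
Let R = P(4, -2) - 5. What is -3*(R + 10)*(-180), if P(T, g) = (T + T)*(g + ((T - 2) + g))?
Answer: -5940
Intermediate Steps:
P(T, g) = 2*T*(-2 + T + 2*g) (P(T, g) = (2*T)*(g + ((-2 + T) + g)) = (2*T)*(g + (-2 + T + g)) = (2*T)*(-2 + T + 2*g) = 2*T*(-2 + T + 2*g))
R = -21 (R = 2*4*(-2 + 4 + 2*(-2)) - 5 = 2*4*(-2 + 4 - 4) - 5 = 2*4*(-2) - 5 = -16 - 5 = -21)
-3*(R + 10)*(-180) = -3*(-21 + 10)*(-180) = -3*(-11)*(-180) = 33*(-180) = -5940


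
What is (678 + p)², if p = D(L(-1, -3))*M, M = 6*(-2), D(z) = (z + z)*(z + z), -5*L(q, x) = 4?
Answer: 261857124/625 ≈ 4.1897e+5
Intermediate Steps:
L(q, x) = -⅘ (L(q, x) = -⅕*4 = -⅘)
D(z) = 4*z² (D(z) = (2*z)*(2*z) = 4*z²)
M = -12
p = -768/25 (p = (4*(-⅘)²)*(-12) = (4*(16/25))*(-12) = (64/25)*(-12) = -768/25 ≈ -30.720)
(678 + p)² = (678 - 768/25)² = (16182/25)² = 261857124/625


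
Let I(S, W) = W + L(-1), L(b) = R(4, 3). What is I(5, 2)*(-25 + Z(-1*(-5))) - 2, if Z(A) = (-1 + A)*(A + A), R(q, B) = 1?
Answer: 43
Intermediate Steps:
L(b) = 1
I(S, W) = 1 + W (I(S, W) = W + 1 = 1 + W)
Z(A) = 2*A*(-1 + A) (Z(A) = (-1 + A)*(2*A) = 2*A*(-1 + A))
I(5, 2)*(-25 + Z(-1*(-5))) - 2 = (1 + 2)*(-25 + 2*(-1*(-5))*(-1 - 1*(-5))) - 2 = 3*(-25 + 2*5*(-1 + 5)) - 2 = 3*(-25 + 2*5*4) - 2 = 3*(-25 + 40) - 2 = 3*15 - 2 = 45 - 2 = 43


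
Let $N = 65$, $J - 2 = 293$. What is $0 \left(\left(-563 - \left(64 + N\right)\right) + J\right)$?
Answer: $0$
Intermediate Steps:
$J = 295$ ($J = 2 + 293 = 295$)
$0 \left(\left(-563 - \left(64 + N\right)\right) + J\right) = 0 \left(\left(-563 - 129\right) + 295\right) = 0 \left(-692 + 295\right) = 0 \left(-397\right) = 0$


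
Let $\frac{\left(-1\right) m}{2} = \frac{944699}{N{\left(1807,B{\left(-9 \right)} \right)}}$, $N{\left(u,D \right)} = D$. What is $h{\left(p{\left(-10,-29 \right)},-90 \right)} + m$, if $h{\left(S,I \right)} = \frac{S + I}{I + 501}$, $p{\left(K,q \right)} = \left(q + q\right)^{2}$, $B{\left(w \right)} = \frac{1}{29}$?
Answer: $- \frac{22519731488}{411} \approx -5.4793 \cdot 10^{7}$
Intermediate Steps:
$B{\left(w \right)} = \frac{1}{29}$
$p{\left(K,q \right)} = 4 q^{2}$ ($p{\left(K,q \right)} = \left(2 q\right)^{2} = 4 q^{2}$)
$m = -54792542$ ($m = - 2 \cdot 944699 \frac{1}{\frac{1}{29}} = - 2 \cdot 944699 \cdot 29 = \left(-2\right) 27396271 = -54792542$)
$h{\left(S,I \right)} = \frac{I + S}{501 + I}$
$h{\left(p{\left(-10,-29 \right)},-90 \right)} + m = \frac{-90 + 4 \left(-29\right)^{2}}{501 - 90} - 54792542 = \frac{-90 + 4 \cdot 841}{411} - 54792542 = \frac{-90 + 3364}{411} - 54792542 = \frac{1}{411} \cdot 3274 - 54792542 = \frac{3274}{411} - 54792542 = - \frac{22519731488}{411}$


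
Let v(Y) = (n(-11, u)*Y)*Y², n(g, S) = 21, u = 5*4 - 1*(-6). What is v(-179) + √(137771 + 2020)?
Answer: -120442119 + √139791 ≈ -1.2044e+8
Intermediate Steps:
u = 26 (u = 20 + 6 = 26)
v(Y) = 21*Y³ (v(Y) = (21*Y)*Y² = 21*Y³)
v(-179) + √(137771 + 2020) = 21*(-179)³ + √(137771 + 2020) = 21*(-5735339) + √139791 = -120442119 + √139791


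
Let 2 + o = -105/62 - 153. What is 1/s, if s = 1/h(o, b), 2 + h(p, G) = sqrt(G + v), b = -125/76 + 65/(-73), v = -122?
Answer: -2 + 3*I*sqrt(106478603)/2774 ≈ -2.0 + 11.16*I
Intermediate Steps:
b = -14065/5548 (b = -125*1/76 + 65*(-1/73) = -125/76 - 65/73 = -14065/5548 ≈ -2.5351)
o = -9715/62 (o = -2 + (-105/62 - 153) = -2 - 9591/62 = -9715/62 ≈ -156.69)
h(p, G) = -2 + sqrt(-122 + G) (h(p, G) = -2 + sqrt(G - 122) = -2 + sqrt(-122 + G))
s = 1/(-2 + 3*I*sqrt(106478603)/2774) (s = 1/(-2 + sqrt(-122 - 14065/5548)) = 1/(-2 + sqrt(-690921/5548)) = 1/(-2 + 3*I*sqrt(106478603)/2774) ≈ -0.01556 - 0.086821*I)
1/s = 1/(-11096/713113 - 6*I*sqrt(106478603)/713113)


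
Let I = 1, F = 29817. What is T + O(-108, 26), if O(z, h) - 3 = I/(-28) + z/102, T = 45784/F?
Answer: 48837203/14192892 ≈ 3.4410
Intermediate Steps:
T = 45784/29817 ≈ 1.5355
O(z, h) = 83/28 + z/102 (O(z, h) = 3 + (1/(-28) + z/102) = 3 + (1*(-1/28) + z*(1/102)) = 3 + (-1/28 + z/102) = 83/28 + z/102)
T + O(-108, 26) = 45784/29817 + (83/28 + (1/102)*(-108)) = 45784/29817 + (83/28 - 18/17) = 45784/29817 + 907/476 = 48837203/14192892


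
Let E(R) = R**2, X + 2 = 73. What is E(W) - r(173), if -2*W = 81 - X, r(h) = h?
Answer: -148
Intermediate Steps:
X = 71 (X = -2 + 73 = 71)
W = -5 (W = -(81 - 1*71)/2 = -(81 - 71)/2 = -1/2*10 = -5)
E(W) - r(173) = (-5)**2 - 1*173 = 25 - 173 = -148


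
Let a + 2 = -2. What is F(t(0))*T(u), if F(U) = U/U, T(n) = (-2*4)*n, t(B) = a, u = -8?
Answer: 64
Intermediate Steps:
a = -4 (a = -2 - 2 = -4)
t(B) = -4
T(n) = -8*n
F(U) = 1
F(t(0))*T(u) = 1*(-8*(-8)) = 1*64 = 64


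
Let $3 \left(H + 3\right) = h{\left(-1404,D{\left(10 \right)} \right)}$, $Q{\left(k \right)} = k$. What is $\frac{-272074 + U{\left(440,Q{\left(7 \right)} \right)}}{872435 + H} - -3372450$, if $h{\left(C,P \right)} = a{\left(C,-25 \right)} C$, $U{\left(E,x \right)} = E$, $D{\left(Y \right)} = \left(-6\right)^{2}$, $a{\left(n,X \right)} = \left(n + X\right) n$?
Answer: $\frac{1581819775729417}{469041728} \approx 3.3724 \cdot 10^{6}$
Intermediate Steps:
$a{\left(n,X \right)} = n \left(X + n\right)$ ($a{\left(n,X \right)} = \left(X + n\right) n = n \left(X + n\right)$)
$D{\left(Y \right)} = 36$
$h{\left(C,P \right)} = C^{2} \left(-25 + C\right)$ ($h{\left(C,P \right)} = C \left(-25 + C\right) C = C^{2} \left(-25 + C\right)$)
$H = -938955891$ ($H = -3 + \frac{\left(-1404\right)^{2} \left(-25 - 1404\right)}{3} = -3 + \frac{1971216 \left(-1429\right)}{3} = -3 + \frac{1}{3} \left(-2816867664\right) = -3 - 938955888 = -938955891$)
$\frac{-272074 + U{\left(440,Q{\left(7 \right)} \right)}}{872435 + H} - -3372450 = \frac{-272074 + 440}{872435 - 938955891} - -3372450 = - \frac{271634}{-938083456} + 3372450 = \left(-271634\right) \left(- \frac{1}{938083456}\right) + 3372450 = \frac{135817}{469041728} + 3372450 = \frac{1581819775729417}{469041728}$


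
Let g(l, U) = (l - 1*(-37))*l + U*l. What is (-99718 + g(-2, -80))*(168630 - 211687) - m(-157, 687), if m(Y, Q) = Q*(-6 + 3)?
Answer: 4289684857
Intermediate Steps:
g(l, U) = U*l + l*(37 + l) (g(l, U) = (l + 37)*l + U*l = (37 + l)*l + U*l = l*(37 + l) + U*l = U*l + l*(37 + l))
m(Y, Q) = -3*Q (m(Y, Q) = Q*(-3) = -3*Q)
(-99718 + g(-2, -80))*(168630 - 211687) - m(-157, 687) = (-99718 - 2*(37 - 80 - 2))*(168630 - 211687) - (-3)*687 = (-99718 - 2*(-45))*(-43057) - 1*(-2061) = (-99718 + 90)*(-43057) + 2061 = -99628*(-43057) + 2061 = 4289682796 + 2061 = 4289684857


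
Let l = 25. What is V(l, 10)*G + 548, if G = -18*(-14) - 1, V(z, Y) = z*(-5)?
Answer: -30827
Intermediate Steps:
V(z, Y) = -5*z
G = 251 (G = 252 - 1 = 251)
V(l, 10)*G + 548 = -5*25*251 + 548 = -125*251 + 548 = -31375 + 548 = -30827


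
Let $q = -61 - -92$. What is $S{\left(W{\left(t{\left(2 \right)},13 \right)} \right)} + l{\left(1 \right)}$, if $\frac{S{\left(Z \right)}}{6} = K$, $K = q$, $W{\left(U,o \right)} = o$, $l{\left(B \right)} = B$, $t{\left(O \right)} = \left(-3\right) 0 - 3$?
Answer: $187$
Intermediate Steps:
$t{\left(O \right)} = -3$ ($t{\left(O \right)} = 0 - 3 = -3$)
$q = 31$ ($q = -61 + 92 = 31$)
$K = 31$
$S{\left(Z \right)} = 186$ ($S{\left(Z \right)} = 6 \cdot 31 = 186$)
$S{\left(W{\left(t{\left(2 \right)},13 \right)} \right)} + l{\left(1 \right)} = 186 + 1 = 187$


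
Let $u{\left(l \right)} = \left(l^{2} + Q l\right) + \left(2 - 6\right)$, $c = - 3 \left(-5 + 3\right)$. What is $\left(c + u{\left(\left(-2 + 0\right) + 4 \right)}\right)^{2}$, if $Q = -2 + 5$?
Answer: $144$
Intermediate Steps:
$c = 6$ ($c = \left(-3\right) \left(-2\right) = 6$)
$Q = 3$
$u{\left(l \right)} = -4 + l^{2} + 3 l$ ($u{\left(l \right)} = \left(l^{2} + 3 l\right) + \left(2 - 6\right) = \left(l^{2} + 3 l\right) - 4 = -4 + l^{2} + 3 l$)
$\left(c + u{\left(\left(-2 + 0\right) + 4 \right)}\right)^{2} = \left(6 + \left(-4 + \left(\left(-2 + 0\right) + 4\right)^{2} + 3 \left(\left(-2 + 0\right) + 4\right)\right)\right)^{2} = \left(6 + \left(-4 + \left(-2 + 4\right)^{2} + 3 \left(-2 + 4\right)\right)\right)^{2} = \left(6 + \left(-4 + 2^{2} + 3 \cdot 2\right)\right)^{2} = \left(6 + \left(-4 + 4 + 6\right)\right)^{2} = \left(6 + 6\right)^{2} = 12^{2} = 144$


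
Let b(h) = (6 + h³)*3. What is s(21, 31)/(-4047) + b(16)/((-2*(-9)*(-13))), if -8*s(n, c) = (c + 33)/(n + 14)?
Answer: -32279287/613795 ≈ -52.590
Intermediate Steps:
s(n, c) = -(33 + c)/(8*(14 + n)) (s(n, c) = -(c + 33)/(8*(n + 14)) = -(33 + c)/(8*(14 + n)))
b(h) = 18 + 3*h³
s(21, 31)/(-4047) + b(16)/((-2*(-9)*(-13))) = ((-33 - 1*31)/(8*(14 + 21)))/(-4047) + (18 + 3*16³)/((-2*(-9)*(-13))) = ((⅛)*(-33 - 31)/35)*(-1/4047) + (18 + 3*4096)/((18*(-13))) = ((⅛)*(1/35)*(-64))*(-1/4047) + (18 + 12288)/(-234) = -8/35*(-1/4047) + 12306*(-1/234) = 8/141645 - 2051/39 = -32279287/613795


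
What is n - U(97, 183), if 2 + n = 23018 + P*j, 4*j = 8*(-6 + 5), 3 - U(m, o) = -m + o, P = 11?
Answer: 23077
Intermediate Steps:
U(m, o) = 3 + m - o (U(m, o) = 3 - (-m + o) = 3 - (o - m) = 3 + (m - o) = 3 + m - o)
j = -2 (j = (8*(-6 + 5))/4 = (8*(-1))/4 = (¼)*(-8) = -2)
n = 22994 (n = -2 + (23018 + 11*(-2)) = -2 + (23018 - 22) = -2 + 22996 = 22994)
n - U(97, 183) = 22994 - (3 + 97 - 1*183) = 22994 - (3 + 97 - 183) = 22994 - 1*(-83) = 22994 + 83 = 23077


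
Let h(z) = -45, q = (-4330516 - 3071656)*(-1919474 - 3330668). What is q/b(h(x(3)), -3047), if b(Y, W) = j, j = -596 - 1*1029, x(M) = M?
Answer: -38862454108424/1625 ≈ -2.3915e+10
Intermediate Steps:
q = 38862454108424 (q = -7402172*(-5250142) = 38862454108424)
j = -1625 (j = -596 - 1029 = -1625)
b(Y, W) = -1625
q/b(h(x(3)), -3047) = 38862454108424/(-1625) = 38862454108424*(-1/1625) = -38862454108424/1625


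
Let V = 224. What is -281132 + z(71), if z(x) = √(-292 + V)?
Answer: -281132 + 2*I*√17 ≈ -2.8113e+5 + 8.2462*I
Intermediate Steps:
z(x) = 2*I*√17 (z(x) = √(-292 + 224) = √(-68) = 2*I*√17)
-281132 + z(71) = -281132 + 2*I*√17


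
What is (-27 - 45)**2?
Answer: 5184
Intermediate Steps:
(-27 - 45)**2 = (-72)**2 = 5184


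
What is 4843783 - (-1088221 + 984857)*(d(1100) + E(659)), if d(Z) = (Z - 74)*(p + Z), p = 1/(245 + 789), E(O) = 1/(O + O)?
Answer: 39746942395187631/340703 ≈ 1.1666e+11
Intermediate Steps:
E(O) = 1/(2*O)
p = 1/1034 ≈ 0.00096712
d(Z) = (-74 + Z)*(1/1034 + Z) (d(Z) = (Z - 74)*(1/1034 + Z) = (-74 + Z)*(1/1034 + Z))
4843783 - (-1088221 + 984857)*(d(1100) + E(659)) = 4843783 - (-1088221 + 984857)*((-37/517 + 1100**2 - 76515/1034*1100) + (1/2)/659) = 4843783 - (-103364)*((-37/517 + 1210000 - 3825750/47) + (1/2)*(1/659)) = 4843783 - (-103364)*(583486713/517 + 1/1318) = 4843783 - (-103364)*769035488251/681406 = 4843783 - 1*(-39745292103788182/340703) = 4843783 + 39745292103788182/340703 = 39746942395187631/340703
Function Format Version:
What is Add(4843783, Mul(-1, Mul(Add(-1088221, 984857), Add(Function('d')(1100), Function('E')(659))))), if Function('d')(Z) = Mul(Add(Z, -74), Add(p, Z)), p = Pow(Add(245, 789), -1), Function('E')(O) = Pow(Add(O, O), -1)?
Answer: Rational(39746942395187631, 340703) ≈ 1.1666e+11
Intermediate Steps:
Function('E')(O) = Mul(Rational(1, 2), Pow(O, -1)) (Function('E')(O) = Pow(Mul(2, O), -1) = Mul(Rational(1, 2), Pow(O, -1)))
p = Rational(1, 1034) (p = Pow(1034, -1) = Rational(1, 1034) ≈ 0.00096712)
Function('d')(Z) = Mul(Add(-74, Z), Add(Rational(1, 1034), Z)) (Function('d')(Z) = Mul(Add(Z, -74), Add(Rational(1, 1034), Z)) = Mul(Add(-74, Z), Add(Rational(1, 1034), Z)))
Add(4843783, Mul(-1, Mul(Add(-1088221, 984857), Add(Function('d')(1100), Function('E')(659))))) = Add(4843783, Mul(-1, Mul(Add(-1088221, 984857), Add(Add(Rational(-37, 517), Pow(1100, 2), Mul(Rational(-76515, 1034), 1100)), Mul(Rational(1, 2), Pow(659, -1)))))) = Add(4843783, Mul(-1, Mul(-103364, Add(Add(Rational(-37, 517), 1210000, Rational(-3825750, 47)), Mul(Rational(1, 2), Rational(1, 659)))))) = Add(4843783, Mul(-1, Mul(-103364, Add(Rational(583486713, 517), Rational(1, 1318))))) = Add(4843783, Mul(-1, Mul(-103364, Rational(769035488251, 681406)))) = Add(4843783, Mul(-1, Rational(-39745292103788182, 340703))) = Add(4843783, Rational(39745292103788182, 340703)) = Rational(39746942395187631, 340703)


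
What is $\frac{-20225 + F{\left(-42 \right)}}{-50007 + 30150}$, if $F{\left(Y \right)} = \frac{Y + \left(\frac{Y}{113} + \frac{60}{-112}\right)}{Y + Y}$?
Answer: $\frac{597242649}{586390448} \approx 1.0185$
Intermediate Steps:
$F{\left(Y \right)} = \frac{- \frac{15}{28} + \frac{114 Y}{113}}{2 Y}$ ($F{\left(Y \right)} = \frac{Y + \left(Y \frac{1}{113} + 60 \left(- \frac{1}{112}\right)\right)}{2 Y} = \left(Y + \left(\frac{Y}{113} - \frac{15}{28}\right)\right) \frac{1}{2 Y} = \left(Y + \left(- \frac{15}{28} + \frac{Y}{113}\right)\right) \frac{1}{2 Y} = \left(- \frac{15}{28} + \frac{114 Y}{113}\right) \frac{1}{2 Y} = \frac{- \frac{15}{28} + \frac{114 Y}{113}}{2 Y}$)
$\frac{-20225 + F{\left(-42 \right)}}{-50007 + 30150} = \frac{-20225 + \frac{3 \left(-565 + 1064 \left(-42\right)\right)}{6328 \left(-42\right)}}{-50007 + 30150} = \frac{-20225 + \frac{3}{6328} \left(- \frac{1}{42}\right) \left(-565 - 44688\right)}{-19857} = \left(-20225 + \frac{3}{6328} \left(- \frac{1}{42}\right) \left(-45253\right)\right) \left(- \frac{1}{19857}\right) = \left(-20225 + \frac{45253}{88592}\right) \left(- \frac{1}{19857}\right) = \left(- \frac{1791727947}{88592}\right) \left(- \frac{1}{19857}\right) = \frac{597242649}{586390448}$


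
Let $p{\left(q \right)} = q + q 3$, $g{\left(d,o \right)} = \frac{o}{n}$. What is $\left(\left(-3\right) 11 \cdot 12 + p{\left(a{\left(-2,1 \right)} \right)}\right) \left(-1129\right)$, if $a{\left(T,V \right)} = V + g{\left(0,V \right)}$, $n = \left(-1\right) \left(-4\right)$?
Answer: $441439$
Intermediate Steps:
$n = 4$
$g{\left(d,o \right)} = \frac{o}{4}$
$a{\left(T,V \right)} = \frac{5 V}{4}$ ($a{\left(T,V \right)} = V + \frac{V}{4} = \frac{5 V}{4}$)
$p{\left(q \right)} = 4 q$ ($p{\left(q \right)} = q + 3 q = 4 q$)
$\left(\left(-3\right) 11 \cdot 12 + p{\left(a{\left(-2,1 \right)} \right)}\right) \left(-1129\right) = \left(\left(-3\right) 11 \cdot 12 + 4 \cdot \frac{5}{4} \cdot 1\right) \left(-1129\right) = \left(\left(-33\right) 12 + 4 \cdot \frac{5}{4}\right) \left(-1129\right) = \left(-396 + 5\right) \left(-1129\right) = \left(-391\right) \left(-1129\right) = 441439$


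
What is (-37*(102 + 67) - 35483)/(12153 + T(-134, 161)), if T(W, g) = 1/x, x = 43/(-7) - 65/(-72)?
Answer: -36741592/10698523 ≈ -3.4343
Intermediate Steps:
x = -2641/504 (x = 43*(-1/7) - 65*(-1/72) = -43/7 + 65/72 = -2641/504 ≈ -5.2401)
T(W, g) = -504/2641 (T(W, g) = 1/(-2641/504) = -504/2641)
(-37*(102 + 67) - 35483)/(12153 + T(-134, 161)) = (-37*(102 + 67) - 35483)/(12153 - 504/2641) = (-37*169 - 35483)/(32095569/2641) = (-6253 - 35483)*(2641/32095569) = -41736*2641/32095569 = -36741592/10698523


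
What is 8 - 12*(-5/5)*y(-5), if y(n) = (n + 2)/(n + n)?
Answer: 58/5 ≈ 11.600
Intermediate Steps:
y(n) = (2 + n)/(2*n) (y(n) = (2 + n)/((2*n)) = (2 + n)*(1/(2*n)) = (2 + n)/(2*n))
8 - 12*(-5/5)*y(-5) = 8 - 12*(-5/5)*(½)*(2 - 5)/(-5) = 8 - 12*(-5*⅕)*(½)*(-⅕)*(-3) = 8 - (-12)*3/10 = 8 - 12*(-3/10) = 8 + 18/5 = 58/5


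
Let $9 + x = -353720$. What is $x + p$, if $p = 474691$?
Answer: $120962$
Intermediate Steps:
$x = -353729$ ($x = -9 - 353720 = -353729$)
$x + p = -353729 + 474691 = 120962$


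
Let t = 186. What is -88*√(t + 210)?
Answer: -528*√11 ≈ -1751.2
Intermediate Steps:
-88*√(t + 210) = -88*√(186 + 210) = -528*√11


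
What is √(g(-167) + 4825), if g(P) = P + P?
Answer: 3*√499 ≈ 67.015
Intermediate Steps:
g(P) = 2*P
√(g(-167) + 4825) = √(2*(-167) + 4825) = √(-334 + 4825) = √4491 = 3*√499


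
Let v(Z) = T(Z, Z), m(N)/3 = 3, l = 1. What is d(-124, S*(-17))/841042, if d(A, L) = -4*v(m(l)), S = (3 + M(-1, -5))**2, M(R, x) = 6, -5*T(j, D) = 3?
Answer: 6/2102605 ≈ 2.8536e-6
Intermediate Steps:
m(N) = 9 (m(N) = 3*3 = 9)
T(j, D) = -3/5 (T(j, D) = -1/5*3 = -3/5)
v(Z) = -3/5
S = 81 (S = (3 + 6)**2 = 9**2 = 81)
d(A, L) = 12/5 (d(A, L) = -4*(-3/5) = 12/5)
d(-124, S*(-17))/841042 = (12/5)/841042 = (12/5)*(1/841042) = 6/2102605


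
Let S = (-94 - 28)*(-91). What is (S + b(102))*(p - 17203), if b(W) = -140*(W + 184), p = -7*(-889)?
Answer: 317739240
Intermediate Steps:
p = 6223
b(W) = -25760 - 140*W (b(W) = -140*(184 + W) = -25760 - 140*W)
S = 11102 (S = -122*(-91) = 11102)
(S + b(102))*(p - 17203) = (11102 + (-25760 - 140*102))*(6223 - 17203) = (11102 + (-25760 - 14280))*(-10980) = (11102 - 40040)*(-10980) = -28938*(-10980) = 317739240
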